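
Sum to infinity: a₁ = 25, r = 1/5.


S∞ = a₁/(1-r) = 25/(1 - 1/5)
= 25/(4/5)
= 125/4

S∞ = 125/4


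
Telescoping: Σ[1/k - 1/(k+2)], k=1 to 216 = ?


Telescoping with gap 2: two head and two tail terms survive.
= (1 + 1/2) - (1/217 + 1/218)
= 3/2 - 1/217 - 1/218 = 35262/23653

Sum = 35262/23653


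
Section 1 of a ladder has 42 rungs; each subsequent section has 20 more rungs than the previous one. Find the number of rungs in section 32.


aₙ = a₁ + (n-1)d
= 42 + (32-1)×20
= 42 + 620
= 662

a_32 = 662


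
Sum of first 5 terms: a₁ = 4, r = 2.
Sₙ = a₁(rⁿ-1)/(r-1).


Sₙ = 4×(2^5 - 1)/(2 - 1)
= 4×(32 - 1)/1
= 4×31/1
= 124

S_5 = 124


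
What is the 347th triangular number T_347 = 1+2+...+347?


n(n+1)/2 = 347×348/2 = 120756/2 = 60378

Σk = 60378


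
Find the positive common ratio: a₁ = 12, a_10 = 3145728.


r^(n-1) = aₙ/a₁
r^9 = 3145728/12 = 262144
r = 262144^(1/9)
= 4

r = 4


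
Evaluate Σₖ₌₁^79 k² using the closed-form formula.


n = 79
n(n+1)(2n+1)/6 = 79×80×159/6
= 1004880/6 = 167480

Σk² = 167480


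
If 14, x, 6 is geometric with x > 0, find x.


GM = √(14×6) = √84 = 9.1652

GM = 9.1652


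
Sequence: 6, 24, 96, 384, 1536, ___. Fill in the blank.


Pattern: geometric (r=4)
Terms: 6, 24, 96, 384, 1536
Next term = 6144

Next term = 6144


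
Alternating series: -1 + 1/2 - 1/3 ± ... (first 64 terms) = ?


S = -1 + 1/2 - 1/3 + 1/4 - 1/5 + 1/6 - 1/7 + 1/8 ± ...
= -0.6854
(Full series converges to -ln(2) ≈ -0.6931)

S_64 = -0.6854


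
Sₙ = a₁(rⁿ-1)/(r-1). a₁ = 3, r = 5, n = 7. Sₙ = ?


Sₙ = 3×(5^7 - 1)/(5 - 1)
= 3×(78125 - 1)/4
= 3×78124/4
= 58593

S_7 = 58593


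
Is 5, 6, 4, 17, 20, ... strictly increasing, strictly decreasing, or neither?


Differences: 1, -2, 13, 3
Difference at position 1 is +1 (> 0) but position 2 is -2 (< 0) — sequence both rises and falls
→ NOT monotonic

Not monotonic


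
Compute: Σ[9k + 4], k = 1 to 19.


Σ(9k+4) = 9·Σk + 4·n
= 9·190 + 4·19
= 1710 + 76 = 1786

Σ = 1786


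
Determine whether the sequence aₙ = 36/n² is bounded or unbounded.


a₁ = 36, a₂ = 36/4, a₃ = 36/9, ...
0 < aₙ ≤ 36 for all n ≥ 1
The sequence IS bounded

Bounded (0 < aₙ ≤ 36)


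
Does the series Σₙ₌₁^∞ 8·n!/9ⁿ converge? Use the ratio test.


aₙ = 8·n!/9^n
a_{n+1}/aₙ = (n+1)!/9^(n+1) × 9^n/n!  (constant 8 cancels)
= (n+1)/9
L = lim(n→∞) (n+1)/9 = ∞
L > 1 → series DIVERGES

Diverges (ratio test: L = ∞ > 1)


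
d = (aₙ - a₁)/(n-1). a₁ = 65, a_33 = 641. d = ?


d = (aₙ - a₁)/(n-1)
= (641 - 65)/(33-1)
= 576/32 = 18

d = 18


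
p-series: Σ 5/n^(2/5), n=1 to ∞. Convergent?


p-series test: Σ c/n^p converges if p > 1, diverges if p ≤ 1 (constant c > 0 doesn't affect convergence).
p = 2/5
2/5 ≤ 1 → DIVERGES

Diverges (p = 2/5 ≤ 1)


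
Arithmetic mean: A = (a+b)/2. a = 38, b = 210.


AM = (38 + 210)/2 = 248/2 = 124

AM = 124


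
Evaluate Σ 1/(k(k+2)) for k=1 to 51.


1/(k(k+2)) = (1/2)·(1/k - 1/(k+2)) (partial fractions)
Telescoping: Σ = (1/2)·(1 + 1/2 - 1/52 - 1/53) = 4029/5512

Sum = 4029/5512


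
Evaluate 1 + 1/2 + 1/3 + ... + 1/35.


H_35 = 1/1 + 1/2 + 1/3 + ... + 1/35
= 54437269998109/13127595717600
≈ 4.1468

H_35 = 54437269998109/13127595717600 ≈ 4.1468


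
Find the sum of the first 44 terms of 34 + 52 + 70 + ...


aₙ = 34 + (44-1)×18 = 808
Sₙ = n(a₁+aₙ)/2 = 44×(34+808)/2
= 44×842/2 = 18524

S_44 = 18524


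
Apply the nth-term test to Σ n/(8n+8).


lim(n→∞) n/(8n+8) = 1/8 = 1/8  (divide numerator and denominator by n)
lim aₙ = 1/8 ≠ 0 → series DIVERGES

Diverges (lim aₙ = 1/8 ≠ 0)


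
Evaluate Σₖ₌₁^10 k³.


n(n+1)/2 = 10×11/2 = 55
Σk³ = 55² = 3025

Σk³ = 3025


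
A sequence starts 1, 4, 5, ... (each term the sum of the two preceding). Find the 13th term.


Computing iteratively: 1, 4, 5, 9, 14, 23, 37, 60, 97, 157, 254, 411, ...
a_13 = 665

a_13 = 665


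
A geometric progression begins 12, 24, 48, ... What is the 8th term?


aₙ = a₁·r^(n-1)
= 12×2^7
= 12×128
= 1536

a_8 = 1536


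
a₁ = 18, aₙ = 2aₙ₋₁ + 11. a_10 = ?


Computing step by step:
a_1 = 18
a_2 = 47
a_3 = 105
a_4 = 221
a_5 = 453
a_6 = 917
a_7 = 1845
a_8 = 3701
a_9 = 7413
a_10 = 14837


a_10 = 14837


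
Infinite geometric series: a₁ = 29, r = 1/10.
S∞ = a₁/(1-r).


S∞ = a₁/(1-r) = 29/(1 - 1/10)
= 29/(9/10)
= 290/9

S∞ = 290/9


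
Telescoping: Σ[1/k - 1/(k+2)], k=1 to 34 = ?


Telescoping with gap 2: two head and two tail terms survive.
= (1 + 1/2) - (1/35 + 1/36)
= 3/2 - 1/35 - 1/36 = 1819/1260

Sum = 1819/1260


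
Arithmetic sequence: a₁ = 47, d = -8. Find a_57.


aₙ = a₁ + (n-1)d
= 47 + (57-1)×-8
= 47 - 448
= -401

a_57 = -401


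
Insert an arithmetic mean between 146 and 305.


AM = (146 + 305)/2 = 451/2 = 225.5

AM = 225.5


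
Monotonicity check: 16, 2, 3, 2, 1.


Differences: -14, 1, -1, -1
Difference at position 2 is +1 (> 0) but position 1 is -14 (< 0) — sequence both rises and falls
→ NOT monotonic

Not monotonic


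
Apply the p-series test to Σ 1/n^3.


p-series test: Σ c/n^p converges if p > 1, diverges if p ≤ 1 (constant c > 0 doesn't affect convergence).
p = 3
3 > 1 → CONVERGES

Converges (p = 3 > 1)


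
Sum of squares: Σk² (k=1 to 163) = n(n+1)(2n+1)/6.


n = 163
n(n+1)(2n+1)/6 = 163×164×327/6
= 8741364/6 = 1456894

Σk² = 1456894


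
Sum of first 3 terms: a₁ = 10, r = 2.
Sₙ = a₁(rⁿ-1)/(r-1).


Sₙ = 10×(2^3 - 1)/(2 - 1)
= 10×(8 - 1)/1
= 10×7/1
= 70

S_3 = 70


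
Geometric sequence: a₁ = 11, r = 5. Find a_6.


aₙ = a₁·r^(n-1)
= 11×5^5
= 11×3125
= 34375

a_6 = 34375


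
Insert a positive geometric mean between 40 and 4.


GM = √(40×4) = √160 = 12.6491

GM = 12.6491


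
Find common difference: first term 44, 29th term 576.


d = (aₙ - a₁)/(n-1)
= (576 - 44)/(29-1)
= 532/28 = 19

d = 19


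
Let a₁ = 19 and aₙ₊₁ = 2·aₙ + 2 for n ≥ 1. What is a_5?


Computing step by step:
a_1 = 19
a_2 = 40
a_3 = 82
a_4 = 166
a_5 = 334


a_5 = 334


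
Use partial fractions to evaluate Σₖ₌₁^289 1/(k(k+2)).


1/(k(k+2)) = (1/2)·(1/k - 1/(k+2)) (partial fractions)
Telescoping: Σ = (1/2)·(1 + 1/2 - 1/290 - 1/291) = 31501/42195

Sum = 31501/42195


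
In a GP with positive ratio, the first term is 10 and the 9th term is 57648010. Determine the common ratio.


r^(n-1) = aₙ/a₁
r^8 = 57648010/10 = 5764801
r = 5764801^(1/8)
= ±7; taking r > 0 gives r = 7

r = 7


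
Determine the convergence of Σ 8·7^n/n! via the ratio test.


aₙ = 8·7^n/n!
a_{n+1}/aₙ = 7^(n+1)/(n+1)! × n!/7^n  (constant 8 cancels)
= 7/(n+1)
L = lim(n→∞) 7/(n+1) = 0
L < 1 → series CONVERGES

Converges (ratio test: L = 0 < 1)


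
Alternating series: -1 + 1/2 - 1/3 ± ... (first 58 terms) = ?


S = -1 + 1/2 - 1/3 + 1/4 - 1/5 + 1/6 - 1/7 + 1/8 ± ...
= -0.6846
(Full series converges to -ln(2) ≈ -0.6931)

S_58 = -0.6846


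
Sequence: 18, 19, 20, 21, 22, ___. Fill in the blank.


Pattern: arithmetic (d=1)
Terms: 18, 19, 20, 21, 22
Next term = 23

Next term = 23


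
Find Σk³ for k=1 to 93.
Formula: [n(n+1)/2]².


n(n+1)/2 = 93×94/2 = 4371
Σk³ = 4371² = 19105641

Σk³ = 19105641


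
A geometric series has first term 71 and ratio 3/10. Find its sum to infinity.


S∞ = a₁/(1-r) = 71/(1 - 3/10)
= 71/(7/10)
= 710/7

S∞ = 710/7


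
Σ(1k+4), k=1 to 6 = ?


Σ(1k+4) = 1·Σk + 4·n
= 1·21 + 4·6
= 21 + 24 = 45

Σ = 45


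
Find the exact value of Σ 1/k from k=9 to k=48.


Σₖ₌9^48 1/k = 1/9 + 1/10 + 1/11 + ... + 1/48
= 770750091290411102693/442720643463713815200
≈ 1.7409

Sum = 770750091290411102693/442720643463713815200 ≈ 1.7409


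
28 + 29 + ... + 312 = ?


Σₖ₌28^312 k = Σₖ₌₁^312 k − Σₖ₌₁^27 k
= 312·313/2 − 27·28/2
= 48828 − 378 = 48450

Σk = 48450


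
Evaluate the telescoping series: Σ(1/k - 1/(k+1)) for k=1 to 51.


Telescoping: adjacent terms cancel.
= 1/1 - 1/52
= 1 - 1/52 = 51/52

Sum = 51/52


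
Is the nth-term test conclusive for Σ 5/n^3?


lim(n→∞) 5/n^3 = 0
lim aₙ = 0 → nth-term test is INCONCLUSIVE
(Need other tests; this is actually a convergent p-series with p=3 > 1)

Inconclusive (lim aₙ = 0; need another test)


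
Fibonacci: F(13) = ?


Fibonacci sequence: 1, 1, 2, 3, 5, 8, 13, 21, 34, 55, 89, ...
F(13) = 233

F(13) = 233


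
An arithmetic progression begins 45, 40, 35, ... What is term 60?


aₙ = a₁ + (n-1)d
= 45 + (60-1)×-5
= 45 - 295
= -250

a_60 = -250


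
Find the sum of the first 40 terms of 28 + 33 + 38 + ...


aₙ = 28 + (40-1)×5 = 223
Sₙ = n(a₁+aₙ)/2 = 40×(28+223)/2
= 40×251/2 = 5020

S_40 = 5020


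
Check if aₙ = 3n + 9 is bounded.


aₙ = 3n + 9 → as n→∞, aₙ→∞
No finite upper bound exists
The sequence is UNBOUNDED

Unbounded (aₙ → ∞ as n → ∞)


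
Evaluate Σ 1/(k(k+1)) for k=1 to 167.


1/(k(k+1)) = 1/k - 1/(k+1) (partial fractions)
Telescoping: Σ = 1 - 1/168 = 167/168

Sum = 167/168


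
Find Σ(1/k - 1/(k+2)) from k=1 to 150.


Telescoping with gap 2: two head and two tail terms survive.
= (1 + 1/2) - (1/151 + 1/152)
= 3/2 - 1/151 - 1/152 = 34125/22952

Sum = 34125/22952


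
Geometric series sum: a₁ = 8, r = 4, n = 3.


Sₙ = 8×(4^3 - 1)/(4 - 1)
= 8×(64 - 1)/3
= 8×63/3
= 168

S_3 = 168


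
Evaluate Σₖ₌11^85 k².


Σₖ₌11^85 k² = Σₖ₌₁^85 k² − Σₖ₌₁^10 k²
= 85·86·171/6 − 10·11·21/6
= 208335 − 385 = 207950

Σk² = 207950


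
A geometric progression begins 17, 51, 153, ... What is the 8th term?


aₙ = a₁·r^(n-1)
= 17×3^7
= 17×2187
= 37179

a_8 = 37179


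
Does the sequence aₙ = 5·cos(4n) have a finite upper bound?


For all n, -1 ≤ cos(4n) ≤ 1, so -5 ≤ 5·cos(4n) ≤ 5
Lower bound: -5, Upper bound: 5
The sequence IS bounded

Bounded (-5 ≤ aₙ ≤ 5)


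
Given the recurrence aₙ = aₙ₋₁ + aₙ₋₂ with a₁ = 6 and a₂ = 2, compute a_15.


Computing iteratively: 6, 2, 8, 10, 18, 28, 46, 74, 120, 194, 314, 508, ...
a_15 = 2152

a_15 = 2152


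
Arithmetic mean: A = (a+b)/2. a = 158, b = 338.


AM = (158 + 338)/2 = 496/2 = 248

AM = 248


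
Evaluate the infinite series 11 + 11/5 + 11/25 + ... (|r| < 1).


S∞ = a₁/(1-r) = 11/(1 - 1/5)
= 11/(4/5)
= 55/4

S∞ = 55/4


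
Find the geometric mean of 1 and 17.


GM = √(1×17) = √17 = 4.1231

GM = 4.1231


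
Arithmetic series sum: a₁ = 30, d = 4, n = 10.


aₙ = 30 + (10-1)×4 = 66
Sₙ = n(a₁+aₙ)/2 = 10×(30+66)/2
= 10×96/2 = 480

S_10 = 480


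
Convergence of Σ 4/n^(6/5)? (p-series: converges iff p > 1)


p-series test: Σ c/n^p converges if p > 1, diverges if p ≤ 1 (constant c > 0 doesn't affect convergence).
p = 6/5
6/5 > 1 → CONVERGES

Converges (p = 6/5 > 1)


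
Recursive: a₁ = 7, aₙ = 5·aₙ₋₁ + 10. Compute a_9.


Computing step by step:
a_1 = 7
a_2 = 45
a_3 = 235
a_4 = 1185
a_5 = 5935
a_6 = 29685
a_7 = 148435
a_8 = 742185
a_9 = 3710935


a_9 = 3710935


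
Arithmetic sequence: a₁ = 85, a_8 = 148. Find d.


d = (aₙ - a₁)/(n-1)
= (148 - 85)/(8-1)
= 63/7 = 9

d = 9


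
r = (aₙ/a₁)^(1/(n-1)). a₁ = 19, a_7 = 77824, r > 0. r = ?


r^(n-1) = aₙ/a₁
r^6 = 77824/19 = 4096
r = 4096^(1/6)
= ±4; taking r > 0 gives r = 4

r = 4


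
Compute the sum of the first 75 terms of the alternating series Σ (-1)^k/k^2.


S = -1 + 1/4 - 1/9 + 1/16 - 1/25 + 1/36 - 1/49 + 1/64 ± ...
= -0.8226
(Full series converges to -π²/12 ≈ -0.8225)

S_75 = -0.8226


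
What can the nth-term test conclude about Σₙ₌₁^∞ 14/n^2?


lim(n→∞) 14/n^2 = 0
lim aₙ = 0 → nth-term test is INCONCLUSIVE
(Need other tests; this is actually a convergent p-series with p=2 > 1)

Inconclusive (lim aₙ = 0; need another test)


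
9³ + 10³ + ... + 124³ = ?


Σₖ₌9^124 k³ = [124·125/2]² − [8·9/2]²
= 60062500 − 1296 = 60061204

Σk³ = 60061204


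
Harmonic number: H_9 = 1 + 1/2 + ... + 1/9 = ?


H_9 = 1/1 + 1/2 + 1/3 + 1/4 + 1/5 + 1/6 + 1/7 + 1/8 + 1/9
= 7129/2520
≈ 2.829

H_9 = 7129/2520 ≈ 2.829


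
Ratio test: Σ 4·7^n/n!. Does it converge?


aₙ = 4·7^n/n!
a_{n+1}/aₙ = 7^(n+1)/(n+1)! × n!/7^n  (constant 4 cancels)
= 7/(n+1)
L = lim(n→∞) 7/(n+1) = 0
L < 1 → series CONVERGES

Converges (ratio test: L = 0 < 1)


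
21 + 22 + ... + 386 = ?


Σₖ₌21^386 k = Σₖ₌₁^386 k − Σₖ₌₁^20 k
= 386·387/2 − 20·21/2
= 74691 − 210 = 74481

Σk = 74481


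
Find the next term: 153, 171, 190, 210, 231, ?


Pattern: triangular numbers: n(n+1)/2
Terms: 153, 171, 190, 210, 231
Next term = 253

Next term = 253


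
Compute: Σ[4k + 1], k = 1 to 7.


Σ(4k+1) = 4·Σk + 1·n
= 4·28 + 1·7
= 112 + 7 = 119

Σ = 119


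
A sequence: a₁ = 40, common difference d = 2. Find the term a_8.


aₙ = a₁ + (n-1)d
= 40 + (8-1)×2
= 40 + 14
= 54

a_8 = 54


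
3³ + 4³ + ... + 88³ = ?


Σₖ₌3^88 k³ = [88·89/2]² − [2·3/2]²
= 15335056 − 9 = 15335047

Σk³ = 15335047


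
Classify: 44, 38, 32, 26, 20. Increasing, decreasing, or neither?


Differences: -6, -6, -6, -6
All differences < 0 → strictly DECREASING

Monotonically decreasing


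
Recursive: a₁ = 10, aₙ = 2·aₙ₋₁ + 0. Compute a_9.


Computing step by step:
a_1 = 10
a_2 = 20
a_3 = 40
a_4 = 80
a_5 = 160
a_6 = 320
a_7 = 640
a_8 = 1280
a_9 = 2560


a_9 = 2560


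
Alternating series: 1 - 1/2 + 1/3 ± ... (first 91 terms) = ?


S = 1 - 1/2 + 1/3 - 1/4 + 1/5 - 1/6 + 1/7 - 1/8 ± ...
= 0.6986
(Full series converges to +ln(2) ≈ +0.6931)

S_91 = 0.6986


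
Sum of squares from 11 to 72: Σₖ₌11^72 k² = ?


Σₖ₌11^72 k² = Σₖ₌₁^72 k² − Σₖ₌₁^10 k²
= 72·73·145/6 − 10·11·21/6
= 127020 − 385 = 126635

Σk² = 126635


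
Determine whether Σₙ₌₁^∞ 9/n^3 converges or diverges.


p-series test: Σ c/n^p converges if p > 1, diverges if p ≤ 1 (constant c > 0 doesn't affect convergence).
p = 3
3 > 1 → CONVERGES

Converges (p = 3 > 1)


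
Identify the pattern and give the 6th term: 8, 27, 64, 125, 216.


Pattern: perfect cubes: n³
Terms: 8, 27, 64, 125, 216
Next term = 343

Next term = 343


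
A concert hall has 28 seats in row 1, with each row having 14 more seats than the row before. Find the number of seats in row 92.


aₙ = a₁ + (n-1)d
= 28 + (92-1)×14
= 28 + 1274
= 1302

a_92 = 1302


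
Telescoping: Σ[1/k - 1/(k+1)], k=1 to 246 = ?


Telescoping: adjacent terms cancel.
= 1/1 - 1/247
= 1 - 1/247 = 246/247

Sum = 246/247


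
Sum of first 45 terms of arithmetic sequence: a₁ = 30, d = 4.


aₙ = 30 + (45-1)×4 = 206
Sₙ = n(a₁+aₙ)/2 = 45×(30+206)/2
= 45×236/2 = 5310

S_45 = 5310


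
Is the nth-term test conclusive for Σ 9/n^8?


lim(n→∞) 9/n^8 = 0
lim aₙ = 0 → nth-term test is INCONCLUSIVE
(Need other tests; this is actually a convergent p-series with p=8 > 1)

Inconclusive (lim aₙ = 0; need another test)


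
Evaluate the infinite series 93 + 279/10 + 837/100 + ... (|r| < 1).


S∞ = a₁/(1-r) = 93/(1 - 3/10)
= 93/(7/10)
= 930/7

S∞ = 930/7


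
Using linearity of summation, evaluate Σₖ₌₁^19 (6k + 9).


Σ(6k+9) = 6·Σk + 9·n
= 6·190 + 9·19
= 1140 + 171 = 1311

Σ = 1311


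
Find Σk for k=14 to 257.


Σₖ₌14^257 k = Σₖ₌₁^257 k − Σₖ₌₁^13 k
= 257·258/2 − 13·14/2
= 33153 − 91 = 33062

Σk = 33062


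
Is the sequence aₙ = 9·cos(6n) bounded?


For all n, -1 ≤ cos(6n) ≤ 1, so -9 ≤ 9·cos(6n) ≤ 9
Lower bound: -9, Upper bound: 9
The sequence IS bounded

Bounded (-9 ≤ aₙ ≤ 9)


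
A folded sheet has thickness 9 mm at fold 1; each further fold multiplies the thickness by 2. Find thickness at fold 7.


aₙ = a₁·r^(n-1)
= 9×2^6
= 9×64
= 576

a_7 = 576


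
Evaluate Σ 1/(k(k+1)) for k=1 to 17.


1/(k(k+1)) = 1/k - 1/(k+1) (partial fractions)
Telescoping: Σ = 1 - 1/18 = 17/18

Sum = 17/18


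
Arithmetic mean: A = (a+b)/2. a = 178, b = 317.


AM = (178 + 317)/2 = 495/2 = 247.5

AM = 247.5


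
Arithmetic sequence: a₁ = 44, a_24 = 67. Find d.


d = (aₙ - a₁)/(n-1)
= (67 - 44)/(24-1)
= 23/23 = 1

d = 1


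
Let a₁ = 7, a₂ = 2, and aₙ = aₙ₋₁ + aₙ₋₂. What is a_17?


Computing iteratively: 7, 2, 9, 11, 20, 31, 51, 82, 133, 215, 348, 563, ...
a_17 = 6244

a_17 = 6244


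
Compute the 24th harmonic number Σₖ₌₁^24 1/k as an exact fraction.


H_24 = 1/1 + 1/2 + 1/3 + ... + 1/24
= 1347822955/356948592
≈ 3.776

H_24 = 1347822955/356948592 ≈ 3.776


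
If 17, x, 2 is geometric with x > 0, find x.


GM = √(17×2) = √34 = 5.831

GM = 5.831


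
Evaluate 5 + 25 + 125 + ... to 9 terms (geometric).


Sₙ = 5×(5^9 - 1)/(5 - 1)
= 5×(1953125 - 1)/4
= 5×1953124/4
= 2441405

S_9 = 2441405


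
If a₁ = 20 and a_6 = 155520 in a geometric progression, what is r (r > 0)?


r^(n-1) = aₙ/a₁
r^5 = 155520/20 = 7776
r = 7776^(1/5)
= 6

r = 6


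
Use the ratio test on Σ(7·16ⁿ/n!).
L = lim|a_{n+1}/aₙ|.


aₙ = 7·16^n/n!
a_{n+1}/aₙ = 16^(n+1)/(n+1)! × n!/16^n  (constant 7 cancels)
= 16/(n+1)
L = lim(n→∞) 16/(n+1) = 0
L < 1 → series CONVERGES

Converges (ratio test: L = 0 < 1)


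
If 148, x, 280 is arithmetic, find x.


AM = (148 + 280)/2 = 428/2 = 214

AM = 214


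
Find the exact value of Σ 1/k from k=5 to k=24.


Σₖ₌5^24 1/k = 1/5 + 1/6 + 1/7 + ... + 1/24
= 604180055/356948592
≈ 1.6926

Sum = 604180055/356948592 ≈ 1.6926


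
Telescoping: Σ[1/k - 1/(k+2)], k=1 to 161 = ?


Telescoping with gap 2: two head and two tail terms survive.
= (1 + 1/2) - (1/162 + 1/163)
= 3/2 - 1/162 - 1/163 = 19642/13203

Sum = 19642/13203


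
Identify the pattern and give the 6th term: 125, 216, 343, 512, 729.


Pattern: perfect cubes: n³
Terms: 125, 216, 343, 512, 729
Next term = 1000

Next term = 1000


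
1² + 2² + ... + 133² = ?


n = 133
n(n+1)(2n+1)/6 = 133×134×267/6
= 4758474/6 = 793079

Σk² = 793079


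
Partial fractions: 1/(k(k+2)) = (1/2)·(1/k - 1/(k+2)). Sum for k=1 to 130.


1/(k(k+2)) = (1/2)·(1/k - 1/(k+2)) (partial fractions)
Telescoping: Σ = (1/2)·(1 + 1/2 - 1/131 - 1/132) = 25675/34584

Sum = 25675/34584


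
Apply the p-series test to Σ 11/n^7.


p-series test: Σ c/n^p converges if p > 1, diverges if p ≤ 1 (constant c > 0 doesn't affect convergence).
p = 7
7 > 1 → CONVERGES

Converges (p = 7 > 1)


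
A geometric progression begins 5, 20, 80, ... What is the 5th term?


aₙ = a₁·r^(n-1)
= 5×4^4
= 5×256
= 1280

a_5 = 1280


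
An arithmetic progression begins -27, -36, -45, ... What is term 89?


aₙ = a₁ + (n-1)d
= -27 + (89-1)×-9
= -27 - 792
= -819

a_89 = -819


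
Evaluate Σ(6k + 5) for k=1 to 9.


Σ(6k+5) = 6·Σk + 5·n
= 6·45 + 5·9
= 270 + 45 = 315

Σ = 315


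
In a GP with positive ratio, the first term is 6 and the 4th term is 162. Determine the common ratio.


r^(n-1) = aₙ/a₁
r^3 = 162/6 = 27
r = 27^(1/3)
= 3

r = 3


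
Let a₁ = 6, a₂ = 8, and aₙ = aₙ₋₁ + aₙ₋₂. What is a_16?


Computing iteratively: 6, 8, 14, 22, 36, 58, 94, 152, 246, 398, 644, 1042, ...
a_16 = 7142

a_16 = 7142


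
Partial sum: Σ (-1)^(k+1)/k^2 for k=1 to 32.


S = 1 - 1/4 + 1/9 - 1/16 + 1/25 - 1/36 + 1/49 - 1/64 ± ...
= 0.822
(Full series converges to +π²/12 ≈ +0.8225)

S_32 = 0.822


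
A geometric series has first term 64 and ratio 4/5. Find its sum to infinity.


S∞ = a₁/(1-r) = 64/(1 - 4/5)
= 64/(1/5)
= 320

S∞ = 320


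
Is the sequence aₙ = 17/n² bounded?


a₁ = 17, a₂ = 17/4, a₃ = 17/9, ...
0 < aₙ ≤ 17 for all n ≥ 1
The sequence IS bounded

Bounded (0 < aₙ ≤ 17)


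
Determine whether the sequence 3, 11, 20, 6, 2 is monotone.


Differences: 8, 9, -14, -4
Difference at position 1 is +8 (> 0) but position 3 is -14 (< 0) — sequence both rises and falls
→ NOT monotonic

Not monotonic


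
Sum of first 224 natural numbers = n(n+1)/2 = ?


n(n+1)/2 = 224×225/2 = 50400/2 = 25200

Σk = 25200


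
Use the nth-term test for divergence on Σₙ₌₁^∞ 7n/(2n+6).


lim(n→∞) 7n/(2n+6) = 7/2 = 7/2  (divide numerator and denominator by n)
lim aₙ = 7/2 ≠ 0 → series DIVERGES

Diverges (lim aₙ = 7/2 ≠ 0)


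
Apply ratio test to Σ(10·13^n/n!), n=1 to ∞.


aₙ = 10·13^n/n!
a_{n+1}/aₙ = 13^(n+1)/(n+1)! × n!/13^n  (constant 10 cancels)
= 13/(n+1)
L = lim(n→∞) 13/(n+1) = 0
L < 1 → series CONVERGES

Converges (ratio test: L = 0 < 1)


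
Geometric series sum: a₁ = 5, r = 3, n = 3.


Sₙ = 5×(3^3 - 1)/(3 - 1)
= 5×(27 - 1)/2
= 5×26/2
= 65

S_3 = 65


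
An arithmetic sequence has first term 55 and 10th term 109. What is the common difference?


d = (aₙ - a₁)/(n-1)
= (109 - 55)/(10-1)
= 54/9 = 6

d = 6


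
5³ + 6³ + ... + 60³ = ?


Σₖ₌5^60 k³ = [60·61/2]² − [4·5/2]²
= 3348900 − 100 = 3348800

Σk³ = 3348800


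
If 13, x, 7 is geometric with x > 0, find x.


GM = √(13×7) = √91 = 9.5394

GM = 9.5394


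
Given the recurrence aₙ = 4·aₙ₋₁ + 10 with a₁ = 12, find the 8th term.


Computing step by step:
a_1 = 12
a_2 = 58
a_3 = 242
a_4 = 978
a_5 = 3922
a_6 = 15698
a_7 = 62802
a_8 = 251218


a_8 = 251218


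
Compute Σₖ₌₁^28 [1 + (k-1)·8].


aₙ = 1 + (28-1)×8 = 217
Sₙ = n(a₁+aₙ)/2 = 28×(1+217)/2
= 28×218/2 = 3052

S_28 = 3052


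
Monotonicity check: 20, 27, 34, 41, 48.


Differences: 7, 7, 7, 7
All differences > 0 → strictly INCREASING

Monotonically increasing


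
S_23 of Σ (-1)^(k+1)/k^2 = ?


S = 1 - 1/4 + 1/9 - 1/16 + 1/25 - 1/36 + 1/49 - 1/64 ± ...
= 0.8234
(Full series converges to +π²/12 ≈ +0.8225)

S_23 = 0.8234


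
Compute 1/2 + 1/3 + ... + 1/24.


Σₖ₌2^24 1/k = 1/2 + 1/3 + 1/4 + ... + 1/24
= 990874363/356948592
≈ 2.776

Sum = 990874363/356948592 ≈ 2.776


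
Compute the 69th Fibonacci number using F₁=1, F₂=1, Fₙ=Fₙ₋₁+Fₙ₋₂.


Fibonacci sequence: 1, 1, 2, 3, 5, 8, 13, 21, 34, 55, 89, ...
F(69) = 117669030460994

F(69) = 117669030460994


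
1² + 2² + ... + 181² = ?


n = 181
n(n+1)(2n+1)/6 = 181×182×363/6
= 11957946/6 = 1992991

Σk² = 1992991


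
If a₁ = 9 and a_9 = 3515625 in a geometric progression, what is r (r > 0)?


r^(n-1) = aₙ/a₁
r^8 = 3515625/9 = 390625
r = 390625^(1/8)
= ±5; taking r > 0 gives r = 5

r = 5


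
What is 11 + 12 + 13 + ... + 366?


Σₖ₌11^366 k = Σₖ₌₁^366 k − Σₖ₌₁^10 k
= 366·367/2 − 10·11/2
= 67161 − 55 = 67106

Σk = 67106


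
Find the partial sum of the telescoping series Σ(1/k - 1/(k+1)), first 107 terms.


Telescoping: adjacent terms cancel.
= 1/1 - 1/108
= 1 - 1/108 = 107/108

Sum = 107/108


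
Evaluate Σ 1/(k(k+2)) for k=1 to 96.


1/(k(k+2)) = (1/2)·(1/k - 1/(k+2)) (partial fractions)
Telescoping: Σ = (1/2)·(1 + 1/2 - 1/97 - 1/98) = 3516/4753

Sum = 3516/4753


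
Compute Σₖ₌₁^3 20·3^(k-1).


Sₙ = 20×(3^3 - 1)/(3 - 1)
= 20×(27 - 1)/2
= 20×26/2
= 260

S_3 = 260


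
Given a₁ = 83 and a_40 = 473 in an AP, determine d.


d = (aₙ - a₁)/(n-1)
= (473 - 83)/(40-1)
= 390/39 = 10

d = 10


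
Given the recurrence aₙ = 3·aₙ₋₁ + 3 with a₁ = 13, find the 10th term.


Computing step by step:
a_1 = 13
a_2 = 42
a_3 = 129
a_4 = 390
a_5 = 1173
a_6 = 3522
a_7 = 10569
a_8 = 31710
a_9 = 95133
a_10 = 285402


a_10 = 285402


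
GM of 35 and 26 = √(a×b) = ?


GM = √(35×26) = √910 = 30.1662

GM = 30.1662


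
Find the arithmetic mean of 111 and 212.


AM = (111 + 212)/2 = 323/2 = 161.5

AM = 161.5


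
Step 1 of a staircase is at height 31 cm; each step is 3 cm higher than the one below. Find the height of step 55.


aₙ = a₁ + (n-1)d
= 31 + (55-1)×3
= 31 + 162
= 193

a_55 = 193


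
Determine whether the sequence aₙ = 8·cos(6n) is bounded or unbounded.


For all n, -1 ≤ cos(6n) ≤ 1, so -8 ≤ 8·cos(6n) ≤ 8
Lower bound: -8, Upper bound: 8
The sequence IS bounded

Bounded (-8 ≤ aₙ ≤ 8)


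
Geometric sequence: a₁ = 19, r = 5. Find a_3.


aₙ = a₁·r^(n-1)
= 19×5^2
= 19×25
= 475

a_3 = 475


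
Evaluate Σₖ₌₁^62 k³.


n(n+1)/2 = 62×63/2 = 1953
Σk³ = 1953² = 3814209

Σk³ = 3814209


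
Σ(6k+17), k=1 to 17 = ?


Σ(6k+17) = 6·Σk + 17·n
= 6·153 + 17·17
= 918 + 289 = 1207

Σ = 1207


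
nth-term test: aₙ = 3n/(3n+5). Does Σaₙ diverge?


lim(n→∞) 3n/(3n+5) = 3/3 = 1  (divide numerator and denominator by n)
lim aₙ = 1 ≠ 0 → series DIVERGES

Diverges (lim aₙ = 1 ≠ 0)


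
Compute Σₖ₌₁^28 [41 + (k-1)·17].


aₙ = 41 + (28-1)×17 = 500
Sₙ = n(a₁+aₙ)/2 = 28×(41+500)/2
= 28×541/2 = 7574

S_28 = 7574


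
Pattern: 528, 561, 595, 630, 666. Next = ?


Pattern: triangular numbers: n(n+1)/2
Terms: 528, 561, 595, 630, 666
Next term = 703

Next term = 703


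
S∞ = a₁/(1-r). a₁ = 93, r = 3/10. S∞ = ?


S∞ = a₁/(1-r) = 93/(1 - 3/10)
= 93/(7/10)
= 930/7

S∞ = 930/7


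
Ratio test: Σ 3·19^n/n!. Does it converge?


aₙ = 3·19^n/n!
a_{n+1}/aₙ = 19^(n+1)/(n+1)! × n!/19^n  (constant 3 cancels)
= 19/(n+1)
L = lim(n→∞) 19/(n+1) = 0
L < 1 → series CONVERGES

Converges (ratio test: L = 0 < 1)


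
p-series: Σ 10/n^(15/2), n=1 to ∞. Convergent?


p-series test: Σ c/n^p converges if p > 1, diverges if p ≤ 1 (constant c > 0 doesn't affect convergence).
p = 15/2
15/2 > 1 → CONVERGES

Converges (p = 15/2 > 1)


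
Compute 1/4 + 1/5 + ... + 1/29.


Σₖ₌4^29 1/k = 1/4 + 1/5 + 1/6 + ... + 1/29
= 4957048979587/2329089562800
≈ 2.1283

Sum = 4957048979587/2329089562800 ≈ 2.1283


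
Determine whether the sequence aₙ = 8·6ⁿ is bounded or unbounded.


aₙ = 8·6ⁿ → as n→∞, aₙ→∞ (since base 6 > 1)
No finite upper bound exists
The sequence is UNBOUNDED

Unbounded (aₙ → ∞ as n → ∞)


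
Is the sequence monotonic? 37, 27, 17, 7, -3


Differences: -10, -10, -10, -10
All differences < 0 → strictly DECREASING

Monotonically decreasing


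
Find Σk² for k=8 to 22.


Σₖ₌8^22 k² = Σₖ₌₁^22 k² − Σₖ₌₁^7 k²
= 22·23·45/6 − 7·8·15/6
= 3795 − 140 = 3655

Σk² = 3655


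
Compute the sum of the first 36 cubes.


n(n+1)/2 = 36×37/2 = 666
Σk³ = 666² = 443556

Σk³ = 443556


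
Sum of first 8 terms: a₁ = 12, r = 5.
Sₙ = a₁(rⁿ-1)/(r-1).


Sₙ = 12×(5^8 - 1)/(5 - 1)
= 12×(390625 - 1)/4
= 12×390624/4
= 1171872

S_8 = 1171872


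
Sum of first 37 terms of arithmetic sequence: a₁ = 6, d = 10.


aₙ = 6 + (37-1)×10 = 366
Sₙ = n(a₁+aₙ)/2 = 37×(6+366)/2
= 37×372/2 = 6882

S_37 = 6882


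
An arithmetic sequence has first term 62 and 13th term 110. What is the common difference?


d = (aₙ - a₁)/(n-1)
= (110 - 62)/(13-1)
= 48/12 = 4

d = 4


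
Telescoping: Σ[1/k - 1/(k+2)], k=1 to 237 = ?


Telescoping with gap 2: two head and two tail terms survive.
= (1 + 1/2) - (1/238 + 1/239)
= 3/2 - 1/238 - 1/239 = 42423/28441

Sum = 42423/28441


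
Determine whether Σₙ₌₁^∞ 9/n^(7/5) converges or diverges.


p-series test: Σ c/n^p converges if p > 1, diverges if p ≤ 1 (constant c > 0 doesn't affect convergence).
p = 7/5
7/5 > 1 → CONVERGES

Converges (p = 7/5 > 1)


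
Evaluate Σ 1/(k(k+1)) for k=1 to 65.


1/(k(k+1)) = 1/k - 1/(k+1) (partial fractions)
Telescoping: Σ = 1 - 1/66 = 65/66

Sum = 65/66


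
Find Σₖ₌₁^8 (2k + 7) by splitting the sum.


Σ(2k+7) = 2·Σk + 7·n
= 2·36 + 7·8
= 72 + 56 = 128

Σ = 128


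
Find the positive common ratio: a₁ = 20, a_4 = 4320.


r^(n-1) = aₙ/a₁
r^3 = 4320/20 = 216
r = 216^(1/3)
= 6

r = 6


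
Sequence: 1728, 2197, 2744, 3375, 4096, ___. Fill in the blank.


Pattern: perfect cubes: n³
Terms: 1728, 2197, 2744, 3375, 4096
Next term = 4913

Next term = 4913


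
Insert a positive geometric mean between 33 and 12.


GM = √(33×12) = √396 = 19.8997

GM = 19.8997


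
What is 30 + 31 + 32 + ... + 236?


Σₖ₌30^236 k = Σₖ₌₁^236 k − Σₖ₌₁^29 k
= 236·237/2 − 29·30/2
= 27966 − 435 = 27531

Σk = 27531


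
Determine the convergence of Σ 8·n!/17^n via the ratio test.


aₙ = 8·n!/17^n
a_{n+1}/aₙ = (n+1)!/17^(n+1) × 17^n/n!  (constant 8 cancels)
= (n+1)/17
L = lim(n→∞) (n+1)/17 = ∞
L > 1 → series DIVERGES

Diverges (ratio test: L = ∞ > 1)


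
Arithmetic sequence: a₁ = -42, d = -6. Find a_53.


aₙ = a₁ + (n-1)d
= -42 + (53-1)×-6
= -42 - 312
= -354

a_53 = -354


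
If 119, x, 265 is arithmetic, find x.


AM = (119 + 265)/2 = 384/2 = 192

AM = 192


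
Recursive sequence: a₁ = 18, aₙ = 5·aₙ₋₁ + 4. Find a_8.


Computing step by step:
a_1 = 18
a_2 = 94
a_3 = 474
a_4 = 2374
a_5 = 11874
a_6 = 59374
a_7 = 296874
a_8 = 1484374


a_8 = 1484374


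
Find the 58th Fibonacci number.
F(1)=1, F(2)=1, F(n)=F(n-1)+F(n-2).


Fibonacci sequence: 1, 1, 2, 3, 5, 8, 13, 21, 34, 55, 89, ...
F(58) = 591286729879

F(58) = 591286729879


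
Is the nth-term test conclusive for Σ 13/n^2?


lim(n→∞) 13/n^2 = 0
lim aₙ = 0 → nth-term test is INCONCLUSIVE
(Need other tests; this is actually a convergent p-series with p=2 > 1)

Inconclusive (lim aₙ = 0; need another test)


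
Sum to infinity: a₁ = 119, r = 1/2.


S∞ = a₁/(1-r) = 119/(1 - 1/2)
= 119/(1/2)
= 238

S∞ = 238


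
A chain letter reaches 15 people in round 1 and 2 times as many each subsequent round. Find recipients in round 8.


aₙ = a₁·r^(n-1)
= 15×2^7
= 15×128
= 1920

a_8 = 1920


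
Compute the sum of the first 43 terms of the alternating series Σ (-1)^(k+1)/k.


S = 1 - 1/2 + 1/3 - 1/4 + 1/5 - 1/6 + 1/7 - 1/8 ± ...
= 0.7046
(Full series converges to +ln(2) ≈ +0.6931)

S_43 = 0.7046


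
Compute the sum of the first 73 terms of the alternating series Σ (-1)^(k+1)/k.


S = 1 - 1/2 + 1/3 - 1/4 + 1/5 - 1/6 + 1/7 - 1/8 ± ...
= 0.6999
(Full series converges to +ln(2) ≈ +0.6931)

S_73 = 0.6999


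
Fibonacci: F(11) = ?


Fibonacci sequence: 1, 1, 2, 3, 5, 8, 13, 21, 34, 55, 89
F(11) = 89

F(11) = 89


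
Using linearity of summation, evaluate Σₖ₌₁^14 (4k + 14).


Σ(4k+14) = 4·Σk + 14·n
= 4·105 + 14·14
= 420 + 196 = 616

Σ = 616


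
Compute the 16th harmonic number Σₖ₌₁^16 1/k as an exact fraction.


H_16 = 1/1 + 1/2 + 1/3 + ... + 1/16
= 2436559/720720
≈ 3.3807

H_16 = 2436559/720720 ≈ 3.3807


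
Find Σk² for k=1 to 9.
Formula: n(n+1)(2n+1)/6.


n = 9
n(n+1)(2n+1)/6 = 9×10×19/6
= 1710/6 = 285

Σk² = 285


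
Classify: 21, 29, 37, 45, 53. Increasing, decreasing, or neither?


Differences: 8, 8, 8, 8
All differences > 0 → strictly INCREASING

Monotonically increasing


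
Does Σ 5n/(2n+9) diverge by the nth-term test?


lim(n→∞) 5n/(2n+9) = 5/2 = 5/2  (divide numerator and denominator by n)
lim aₙ = 5/2 ≠ 0 → series DIVERGES

Diverges (lim aₙ = 5/2 ≠ 0)


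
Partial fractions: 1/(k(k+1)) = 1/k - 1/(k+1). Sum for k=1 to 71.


1/(k(k+1)) = 1/k - 1/(k+1) (partial fractions)
Telescoping: Σ = 1 - 1/72 = 71/72

Sum = 71/72


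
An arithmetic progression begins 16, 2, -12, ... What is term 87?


aₙ = a₁ + (n-1)d
= 16 + (87-1)×-14
= 16 - 1204
= -1188

a_87 = -1188


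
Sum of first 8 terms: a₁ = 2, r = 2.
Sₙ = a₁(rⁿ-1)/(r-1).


Sₙ = 2×(2^8 - 1)/(2 - 1)
= 2×(256 - 1)/1
= 2×255/1
= 510

S_8 = 510


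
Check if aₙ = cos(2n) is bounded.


For all n, -1 ≤ cos(2n) ≤ 1, so -1 ≤ cos(2n) ≤ 1
Lower bound: -1, Upper bound: 1
The sequence IS bounded

Bounded (-1 ≤ aₙ ≤ 1)


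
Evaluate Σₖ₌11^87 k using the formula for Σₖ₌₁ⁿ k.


Σₖ₌11^87 k = Σₖ₌₁^87 k − Σₖ₌₁^10 k
= 87·88/2 − 10·11/2
= 3828 − 55 = 3773

Σk = 3773


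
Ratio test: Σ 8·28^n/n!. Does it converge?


aₙ = 8·28^n/n!
a_{n+1}/aₙ = 28^(n+1)/(n+1)! × n!/28^n  (constant 8 cancels)
= 28/(n+1)
L = lim(n→∞) 28/(n+1) = 0
L < 1 → series CONVERGES

Converges (ratio test: L = 0 < 1)


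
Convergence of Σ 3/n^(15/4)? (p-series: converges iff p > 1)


p-series test: Σ c/n^p converges if p > 1, diverges if p ≤ 1 (constant c > 0 doesn't affect convergence).
p = 15/4
15/4 > 1 → CONVERGES

Converges (p = 15/4 > 1)


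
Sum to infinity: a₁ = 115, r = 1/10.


S∞ = a₁/(1-r) = 115/(1 - 1/10)
= 115/(9/10)
= 1150/9

S∞ = 1150/9


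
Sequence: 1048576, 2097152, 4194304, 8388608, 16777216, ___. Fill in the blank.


Pattern: powers of 2: 2ⁿ
Terms: 1048576, 2097152, 4194304, 8388608, 16777216
Next term = 33554432

Next term = 33554432


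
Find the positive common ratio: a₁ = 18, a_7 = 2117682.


r^(n-1) = aₙ/a₁
r^6 = 2117682/18 = 117649
r = 117649^(1/6)
= ±7; taking r > 0 gives r = 7

r = 7


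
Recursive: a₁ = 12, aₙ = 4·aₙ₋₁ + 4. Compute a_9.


Computing step by step:
a_1 = 12
a_2 = 52
a_3 = 212
a_4 = 852
a_5 = 3412
a_6 = 13652
a_7 = 54612
a_8 = 218452
a_9 = 873812


a_9 = 873812


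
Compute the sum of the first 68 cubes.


n(n+1)/2 = 68×69/2 = 2346
Σk³ = 2346² = 5503716

Σk³ = 5503716


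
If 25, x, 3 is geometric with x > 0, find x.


GM = √(25×3) = √75 = 8.6603

GM = 8.6603


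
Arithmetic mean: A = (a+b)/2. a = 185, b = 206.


AM = (185 + 206)/2 = 391/2 = 195.5

AM = 195.5


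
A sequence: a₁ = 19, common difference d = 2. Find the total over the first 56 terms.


aₙ = 19 + (56-1)×2 = 129
Sₙ = n(a₁+aₙ)/2 = 56×(19+129)/2
= 56×148/2 = 4144

S_56 = 4144


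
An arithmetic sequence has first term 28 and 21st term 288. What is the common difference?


d = (aₙ - a₁)/(n-1)
= (288 - 28)/(21-1)
= 260/20 = 13

d = 13


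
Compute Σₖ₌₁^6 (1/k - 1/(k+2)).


Telescoping with gap 2: two head and two tail terms survive.
= (1 + 1/2) - (1/7 + 1/8)
= 3/2 - 1/7 - 1/8 = 69/56

Sum = 69/56


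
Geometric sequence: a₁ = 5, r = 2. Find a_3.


aₙ = a₁·r^(n-1)
= 5×2^2
= 5×4
= 20

a_3 = 20


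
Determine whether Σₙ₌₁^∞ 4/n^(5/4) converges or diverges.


p-series test: Σ c/n^p converges if p > 1, diverges if p ≤ 1 (constant c > 0 doesn't affect convergence).
p = 5/4
5/4 > 1 → CONVERGES

Converges (p = 5/4 > 1)


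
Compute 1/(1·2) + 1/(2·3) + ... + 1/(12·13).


1/(k(k+1)) = 1/k - 1/(k+1) (partial fractions)
Telescoping: Σ = 1 - 1/13 = 12/13

Sum = 12/13


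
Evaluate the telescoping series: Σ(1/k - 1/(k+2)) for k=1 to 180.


Telescoping with gap 2: two head and two tail terms survive.
= (1 + 1/2) - (1/181 + 1/182)
= 3/2 - 1/181 - 1/182 = 24525/16471

Sum = 24525/16471


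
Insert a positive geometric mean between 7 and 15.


GM = √(7×15) = √105 = 10.247

GM = 10.247


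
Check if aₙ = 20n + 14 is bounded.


aₙ = 20n + 14 → as n→∞, aₙ→∞
No finite upper bound exists
The sequence is UNBOUNDED

Unbounded (aₙ → ∞ as n → ∞)


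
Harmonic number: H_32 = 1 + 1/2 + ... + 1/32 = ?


H_32 = 1/1 + 1/2 + 1/3 + ... + 1/32
= 586061125622639/144403552893600
≈ 4.0585

H_32 = 586061125622639/144403552893600 ≈ 4.0585


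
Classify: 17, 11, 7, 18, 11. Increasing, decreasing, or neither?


Differences: -6, -4, 11, -7
Difference at position 3 is +11 (> 0) but position 1 is -6 (< 0) — sequence both rises and falls
→ NOT monotonic

Not monotonic


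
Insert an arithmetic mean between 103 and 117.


AM = (103 + 117)/2 = 220/2 = 110

AM = 110


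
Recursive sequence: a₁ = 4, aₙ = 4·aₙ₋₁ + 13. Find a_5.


Computing step by step:
a_1 = 4
a_2 = 29
a_3 = 129
a_4 = 529
a_5 = 2129


a_5 = 2129


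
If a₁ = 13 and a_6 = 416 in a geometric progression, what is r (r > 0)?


r^(n-1) = aₙ/a₁
r^5 = 416/13 = 32
r = 32^(1/5)
= 2

r = 2


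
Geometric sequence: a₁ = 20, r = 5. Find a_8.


aₙ = a₁·r^(n-1)
= 20×5^7
= 20×78125
= 1562500

a_8 = 1562500


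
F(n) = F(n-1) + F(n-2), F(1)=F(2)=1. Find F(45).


Fibonacci sequence: 1, 1, 2, 3, 5, 8, 13, 21, 34, 55, 89, ...
F(45) = 1134903170

F(45) = 1134903170


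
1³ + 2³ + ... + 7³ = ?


n(n+1)/2 = 7×8/2 = 28
Σk³ = 28² = 784

Σk³ = 784


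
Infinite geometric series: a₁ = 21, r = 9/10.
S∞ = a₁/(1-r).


S∞ = a₁/(1-r) = 21/(1 - 9/10)
= 21/(1/10)
= 210

S∞ = 210


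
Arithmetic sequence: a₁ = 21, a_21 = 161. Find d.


d = (aₙ - a₁)/(n-1)
= (161 - 21)/(21-1)
= 140/20 = 7

d = 7


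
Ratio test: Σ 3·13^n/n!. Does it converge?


aₙ = 3·13^n/n!
a_{n+1}/aₙ = 13^(n+1)/(n+1)! × n!/13^n  (constant 3 cancels)
= 13/(n+1)
L = lim(n→∞) 13/(n+1) = 0
L < 1 → series CONVERGES

Converges (ratio test: L = 0 < 1)


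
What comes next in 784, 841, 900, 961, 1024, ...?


Pattern: perfect squares: n²
Terms: 784, 841, 900, 961, 1024
Next term = 1089

Next term = 1089


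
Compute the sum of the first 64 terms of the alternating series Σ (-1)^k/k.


S = -1 + 1/2 - 1/3 + 1/4 - 1/5 + 1/6 - 1/7 + 1/8 ± ...
= -0.6854
(Full series converges to -ln(2) ≈ -0.6931)

S_64 = -0.6854


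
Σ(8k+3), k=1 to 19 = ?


Σ(8k+3) = 8·Σk + 3·n
= 8·190 + 3·19
= 1520 + 57 = 1577

Σ = 1577


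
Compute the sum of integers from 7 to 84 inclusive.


Σₖ₌7^84 k = Σₖ₌₁^84 k − Σₖ₌₁^6 k
= 84·85/2 − 6·7/2
= 3570 − 21 = 3549

Σk = 3549


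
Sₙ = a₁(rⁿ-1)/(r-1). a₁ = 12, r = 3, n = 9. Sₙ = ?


Sₙ = 12×(3^9 - 1)/(3 - 1)
= 12×(19683 - 1)/2
= 12×19682/2
= 118092

S_9 = 118092


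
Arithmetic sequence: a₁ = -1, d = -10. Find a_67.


aₙ = a₁ + (n-1)d
= -1 + (67-1)×-10
= -1 - 660
= -661

a_67 = -661


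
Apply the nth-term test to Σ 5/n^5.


lim(n→∞) 5/n^5 = 0
lim aₙ = 0 → nth-term test is INCONCLUSIVE
(Need other tests; this is actually a convergent p-series with p=5 > 1)

Inconclusive (lim aₙ = 0; need another test)


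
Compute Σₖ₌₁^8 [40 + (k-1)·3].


aₙ = 40 + (8-1)×3 = 61
Sₙ = n(a₁+aₙ)/2 = 8×(40+61)/2
= 8×101/2 = 404

S_8 = 404


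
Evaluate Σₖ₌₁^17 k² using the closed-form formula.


n = 17
n(n+1)(2n+1)/6 = 17×18×35/6
= 10710/6 = 1785

Σk² = 1785


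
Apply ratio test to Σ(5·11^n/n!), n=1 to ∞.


aₙ = 5·11^n/n!
a_{n+1}/aₙ = 11^(n+1)/(n+1)! × n!/11^n  (constant 5 cancels)
= 11/(n+1)
L = lim(n→∞) 11/(n+1) = 0
L < 1 → series CONVERGES

Converges (ratio test: L = 0 < 1)


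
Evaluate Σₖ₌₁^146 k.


n(n+1)/2 = 146×147/2 = 21462/2 = 10731

Σk = 10731


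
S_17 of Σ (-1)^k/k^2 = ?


S = -1 + 1/4 - 1/9 + 1/16 - 1/25 + 1/36 - 1/49 + 1/64 ± ...
= -0.8241
(Full series converges to -π²/12 ≈ -0.8225)

S_17 = -0.8241


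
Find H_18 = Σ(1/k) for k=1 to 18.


H_18 = 1/1 + 1/2 + 1/3 + ... + 1/18
= 14274301/4084080
≈ 3.4951

H_18 = 14274301/4084080 ≈ 3.4951
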